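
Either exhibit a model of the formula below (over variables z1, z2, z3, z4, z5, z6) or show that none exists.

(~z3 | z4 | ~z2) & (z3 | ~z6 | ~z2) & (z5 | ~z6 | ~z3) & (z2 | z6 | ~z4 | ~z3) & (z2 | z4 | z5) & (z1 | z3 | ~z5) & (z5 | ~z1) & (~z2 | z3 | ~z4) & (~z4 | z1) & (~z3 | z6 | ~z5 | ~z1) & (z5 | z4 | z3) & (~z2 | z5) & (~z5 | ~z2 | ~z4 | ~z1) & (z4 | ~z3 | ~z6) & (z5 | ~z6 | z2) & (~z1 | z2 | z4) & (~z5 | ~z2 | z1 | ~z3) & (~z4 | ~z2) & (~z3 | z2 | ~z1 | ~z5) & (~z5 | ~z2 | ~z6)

z1: 0, z2: 0, z3: 1, z4: 0, z5: 1, z6: 0

Try z5 = 1.
Try z1 = 0.
Unit clause (z3) forces z3 = 1.
Unit clause (~z4) forces z4 = 0.
Unit clause (~z2) forces z2 = 0.
Unit clause (~z6) forces z6 = 0.
Every clause now holds.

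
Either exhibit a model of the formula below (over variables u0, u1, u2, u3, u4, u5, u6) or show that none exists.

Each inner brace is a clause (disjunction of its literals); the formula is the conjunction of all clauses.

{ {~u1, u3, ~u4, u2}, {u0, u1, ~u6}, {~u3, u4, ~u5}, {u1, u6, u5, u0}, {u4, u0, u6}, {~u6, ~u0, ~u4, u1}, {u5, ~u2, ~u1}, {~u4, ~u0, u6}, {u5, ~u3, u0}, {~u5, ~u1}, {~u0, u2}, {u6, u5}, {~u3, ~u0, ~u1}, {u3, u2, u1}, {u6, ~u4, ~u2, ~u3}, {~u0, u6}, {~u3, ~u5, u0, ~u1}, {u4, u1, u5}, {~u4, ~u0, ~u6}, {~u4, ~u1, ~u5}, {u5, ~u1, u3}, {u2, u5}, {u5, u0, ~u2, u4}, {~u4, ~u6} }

Case u5 = 1:
The clause (~u1) is unit, so u1 = 0.
Case u0 = 1:
The clause (u2) is unit, so u2 = 1.
The clause (u6) is unit, so u6 = 1.
The clause (~u4) is unit, so u4 = 0.
The clause (~u3) is unit, so u3 = 0.
Every clause now holds.

u0 ↦ 1; u1 ↦ 0; u2 ↦ 1; u3 ↦ 0; u4 ↦ 0; u5 ↦ 1; u6 ↦ 1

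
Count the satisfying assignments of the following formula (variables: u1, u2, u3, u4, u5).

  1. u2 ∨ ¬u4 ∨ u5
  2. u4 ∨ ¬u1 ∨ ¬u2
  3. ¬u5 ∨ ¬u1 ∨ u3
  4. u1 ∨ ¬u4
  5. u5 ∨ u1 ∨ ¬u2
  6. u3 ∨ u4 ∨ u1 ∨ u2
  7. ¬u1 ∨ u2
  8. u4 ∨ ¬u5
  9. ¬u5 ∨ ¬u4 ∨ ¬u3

There are 2^5 = 32 truth assignments over (u1, u2, u3, u4, u5).
Split on u4. With u4 = True, the clauses containing u4 are satisfied and ¬u4 drops from the rest; 2 of the 2^4 = 16 assignments to the other variables satisfy what remains.
With u4 = False, by the same count on the reduced clause set, 1 assignment works.
(One model: u1=F, u2=F, u3=T, u4=F, u5=F.)
Total: 2 + 1 = 3.

3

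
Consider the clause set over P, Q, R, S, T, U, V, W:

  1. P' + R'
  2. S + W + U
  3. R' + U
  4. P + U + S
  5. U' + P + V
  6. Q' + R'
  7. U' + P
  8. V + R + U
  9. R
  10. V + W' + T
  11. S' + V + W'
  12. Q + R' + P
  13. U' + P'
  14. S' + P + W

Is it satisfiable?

Unsatisfiable

The clause (R) is unit, so R = 1.
The clause (P') is unit, so P = 0.
The clause (U) is unit, so U = 1.
But (U') is also a unit clause — contradiction.
No assignment satisfies every clause.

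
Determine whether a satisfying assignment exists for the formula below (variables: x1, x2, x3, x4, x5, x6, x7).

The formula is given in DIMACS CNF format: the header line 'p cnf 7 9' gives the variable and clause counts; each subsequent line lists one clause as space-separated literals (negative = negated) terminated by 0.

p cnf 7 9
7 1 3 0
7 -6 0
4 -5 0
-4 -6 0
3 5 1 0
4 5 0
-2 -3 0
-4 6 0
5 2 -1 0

Try x7 = True.
Try x4 = True.
(¬x6) alone gives x6 = False.
But (x6) is also a unit clause — contradiction.
Backtrack on x4: now try x4 = False.
(¬x5) alone gives x5 = False.
But (x5) is also a unit clause — contradiction.
Neither x4 = True nor x4 = False works.
Backtrack on x7: now try x7 = False.
(¬x6) alone gives x6 = False.
(¬x4) alone gives x4 = False.
(¬x5) alone gives x5 = False.
But (x5) is also a unit clause — contradiction.
Neither x7 = True nor x7 = False works.
No assignment satisfies every clause.

No, unsatisfiable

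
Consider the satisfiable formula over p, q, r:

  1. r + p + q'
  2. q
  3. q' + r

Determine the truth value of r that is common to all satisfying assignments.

Suppose r = 0.
The clause (q) is unit, so q = 1.
But (q') is also a unit clause — contradiction.
So every satisfying assignment has r = True.

True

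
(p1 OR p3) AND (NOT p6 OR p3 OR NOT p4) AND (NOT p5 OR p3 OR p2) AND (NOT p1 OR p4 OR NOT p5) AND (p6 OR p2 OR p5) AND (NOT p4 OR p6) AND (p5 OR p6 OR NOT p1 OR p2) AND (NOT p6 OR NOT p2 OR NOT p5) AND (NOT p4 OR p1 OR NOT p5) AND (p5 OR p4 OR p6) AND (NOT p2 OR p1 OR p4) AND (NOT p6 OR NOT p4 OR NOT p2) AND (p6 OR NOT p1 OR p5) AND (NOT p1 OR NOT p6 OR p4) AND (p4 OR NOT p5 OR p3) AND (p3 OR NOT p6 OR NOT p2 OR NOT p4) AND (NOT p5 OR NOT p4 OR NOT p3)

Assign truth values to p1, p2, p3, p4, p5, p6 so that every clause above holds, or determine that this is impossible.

p1 ↦ false; p2 ↦ false; p3 ↦ true; p4 ↦ true; p5 ↦ false; p6 ↦ true

Try p1 = false.
(p3) alone gives p3 = true.
Try p4 = true.
(p6) alone gives p6 = true.
(NOT p5) alone gives p5 = false.
(NOT p2) alone gives p2 = false.
Every clause now holds.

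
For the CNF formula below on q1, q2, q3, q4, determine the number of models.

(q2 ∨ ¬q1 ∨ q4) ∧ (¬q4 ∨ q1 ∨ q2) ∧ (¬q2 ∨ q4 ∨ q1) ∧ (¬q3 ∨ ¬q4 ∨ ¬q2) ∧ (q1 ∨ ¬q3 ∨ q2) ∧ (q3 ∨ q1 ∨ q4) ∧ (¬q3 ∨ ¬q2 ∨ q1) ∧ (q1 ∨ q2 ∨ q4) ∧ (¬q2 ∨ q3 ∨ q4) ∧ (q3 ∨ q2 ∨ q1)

There are 2^4 = 16 truth assignments over (q1, q2, q3, q4).
Check each against the 10 clauses (columns in the order q1, q2, q3, q4):
  F F F F  ✗ fails (q3 ∨ q1 ∨ q4)
  F F F T  ✗ fails (¬q4 ∨ q1 ∨ q2)
  F F T F  ✗ fails (q1 ∨ ¬q3 ∨ q2)
  F F T T  ✗ fails (¬q4 ∨ q1 ∨ q2)
  F T F F  ✗ fails (¬q2 ∨ q4 ∨ q1)
  F T F T  ✓ satisfies all
  F T T F  ✗ fails (¬q2 ∨ q4 ∨ q1)
  F T T T  ✗ fails (¬q3 ∨ ¬q4 ∨ ¬q2)
  T F F F  ✗ fails (q2 ∨ ¬q1 ∨ q4)
  T F F T  ✓ satisfies all
  T F T F  ✗ fails (q2 ∨ ¬q1 ∨ q4)
  T F T T  ✓ satisfies all
  T T F F  ✗ fails (¬q2 ∨ q3 ∨ q4)
  T T F T  ✓ satisfies all
  T T T F  ✓ satisfies all
  T T T T  ✗ fails (¬q3 ∨ ¬q4 ∨ ¬q2)
5 of the 16 rows are models.

5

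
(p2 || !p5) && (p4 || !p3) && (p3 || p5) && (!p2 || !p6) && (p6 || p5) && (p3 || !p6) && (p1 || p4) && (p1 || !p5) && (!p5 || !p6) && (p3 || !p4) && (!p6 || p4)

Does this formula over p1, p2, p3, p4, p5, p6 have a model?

Try p2 = false.
Unit clause (!p5) forces p5 = false.
Unit clause (p3) forces p3 = true.
Unit clause (p4) forces p4 = true.
Unit clause (p6) forces p6 = true.
No clause remains; p1 is free.
A satisfying assignment: p1=true; p2=false; p3=true; p4=true; p5=false; p6=true.

Yes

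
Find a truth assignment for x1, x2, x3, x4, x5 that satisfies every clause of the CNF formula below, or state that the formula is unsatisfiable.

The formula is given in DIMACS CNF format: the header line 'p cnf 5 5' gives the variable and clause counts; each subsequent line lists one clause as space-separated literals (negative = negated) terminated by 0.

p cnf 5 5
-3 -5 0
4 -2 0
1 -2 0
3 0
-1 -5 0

x1: False,  x2: False,  x3: True,  x4: True,  x5: False

The clause (x3) is unit, so x3 = True.
The clause (¬x5) is unit, so x5 = False.
Suppose x4 = True.
Suppose x1 = False.
The clause (¬x2) is unit, so x2 = False.
All clauses are satisfied.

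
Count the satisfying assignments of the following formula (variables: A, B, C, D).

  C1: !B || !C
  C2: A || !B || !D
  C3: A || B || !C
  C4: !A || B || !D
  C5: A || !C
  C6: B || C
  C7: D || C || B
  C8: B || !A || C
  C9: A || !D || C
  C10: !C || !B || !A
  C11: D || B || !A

3

There are 2^4 = 16 truth assignments over (A, B, C, D).
Split on D. With D = true, the clauses containing D are satisfied and !D drops from the rest; 1 of the 2^3 = 8 assignments to the other variables satisfy what remains.
With D = false, by the same count on the reduced clause set, 2 assignments work.
(One model: A=F, B=T, C=F, D=F.)
Total: 1 + 2 = 3.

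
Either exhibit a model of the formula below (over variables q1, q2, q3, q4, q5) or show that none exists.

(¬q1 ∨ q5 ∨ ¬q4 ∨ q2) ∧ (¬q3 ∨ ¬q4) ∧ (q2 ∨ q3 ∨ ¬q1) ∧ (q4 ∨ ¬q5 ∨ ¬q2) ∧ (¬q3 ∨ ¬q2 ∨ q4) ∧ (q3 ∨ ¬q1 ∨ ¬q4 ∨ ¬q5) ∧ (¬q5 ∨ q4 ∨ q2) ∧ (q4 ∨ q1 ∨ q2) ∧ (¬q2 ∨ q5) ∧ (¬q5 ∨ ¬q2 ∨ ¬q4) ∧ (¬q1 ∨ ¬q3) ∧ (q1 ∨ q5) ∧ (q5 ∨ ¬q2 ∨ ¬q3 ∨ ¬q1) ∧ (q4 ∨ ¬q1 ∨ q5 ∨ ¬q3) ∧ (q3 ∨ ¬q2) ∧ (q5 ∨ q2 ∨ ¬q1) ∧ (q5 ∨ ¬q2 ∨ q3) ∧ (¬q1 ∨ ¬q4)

q1 ↦ False, q2 ↦ False, q3 ↦ False, q4 ↦ True, q5 ↦ True

Case q3 = False:
The clause (¬q2) is unit, so q2 = False.
The clause (¬q1) is unit, so q1 = False.
The clause (q4) is unit, so q4 = True.
The clause (q5) is unit, so q5 = True.
This assignment satisfies each clause.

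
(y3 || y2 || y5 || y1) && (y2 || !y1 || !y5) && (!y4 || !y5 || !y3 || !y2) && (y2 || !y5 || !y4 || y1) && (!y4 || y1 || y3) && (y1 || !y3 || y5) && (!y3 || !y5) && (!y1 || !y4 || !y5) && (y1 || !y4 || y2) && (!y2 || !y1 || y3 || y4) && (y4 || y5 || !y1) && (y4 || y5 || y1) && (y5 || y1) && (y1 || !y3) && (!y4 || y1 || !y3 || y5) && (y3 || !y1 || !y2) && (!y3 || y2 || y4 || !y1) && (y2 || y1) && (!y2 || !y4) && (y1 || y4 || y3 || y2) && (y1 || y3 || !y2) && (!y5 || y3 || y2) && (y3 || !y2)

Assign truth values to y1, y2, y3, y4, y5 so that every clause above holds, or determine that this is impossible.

y1: true, y2: false, y3: true, y4: true, y5: false

Try y3 = true.
The clause (!y5) is unit, so y5 = false.
The clause (y1) is unit, so y1 = true.
The clause (y4) is unit, so y4 = true.
The clause (!y2) is unit, so y2 = false.
This assignment satisfies each clause.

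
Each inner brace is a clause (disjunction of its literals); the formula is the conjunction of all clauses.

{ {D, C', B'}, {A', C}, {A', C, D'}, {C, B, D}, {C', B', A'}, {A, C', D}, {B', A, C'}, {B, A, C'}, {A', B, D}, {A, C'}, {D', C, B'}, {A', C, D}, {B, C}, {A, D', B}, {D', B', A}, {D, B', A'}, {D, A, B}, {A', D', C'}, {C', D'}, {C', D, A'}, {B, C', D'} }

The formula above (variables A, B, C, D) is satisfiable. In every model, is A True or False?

Suppose A = 1.
The clause (C) is unit, so C = 1.
The clause (B') is unit, so B = 0.
The clause (D) is unit, so D = 1.
Now (D') is unsatisfied and unit — conflict.
So every satisfying assignment has A = False.

False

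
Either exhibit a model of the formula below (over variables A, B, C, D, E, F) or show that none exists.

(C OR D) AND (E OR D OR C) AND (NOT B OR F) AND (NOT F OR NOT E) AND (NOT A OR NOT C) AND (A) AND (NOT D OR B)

The clause (A) is unit, so A = true.
The clause (NOT C) is unit, so C = false.
The clause (D) is unit, so D = true.
The clause (B) is unit, so B = true.
The clause (F) is unit, so F = true.
The clause (NOT E) is unit, so E = false.
All clauses are satisfied.

A ↦ true; B ↦ true; C ↦ false; D ↦ true; E ↦ false; F ↦ true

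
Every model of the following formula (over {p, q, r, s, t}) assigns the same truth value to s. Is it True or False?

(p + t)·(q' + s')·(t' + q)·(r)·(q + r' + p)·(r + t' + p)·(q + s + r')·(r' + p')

False

Suppose s = 1.
From the singleton clause (q'), q = 0.
From the singleton clause (t'), t = 0.
From the singleton clause (p), p = 1.
From the singleton clause (r), r = 1.
But (r') is also a unit clause — contradiction.
So every satisfying assignment has s = False.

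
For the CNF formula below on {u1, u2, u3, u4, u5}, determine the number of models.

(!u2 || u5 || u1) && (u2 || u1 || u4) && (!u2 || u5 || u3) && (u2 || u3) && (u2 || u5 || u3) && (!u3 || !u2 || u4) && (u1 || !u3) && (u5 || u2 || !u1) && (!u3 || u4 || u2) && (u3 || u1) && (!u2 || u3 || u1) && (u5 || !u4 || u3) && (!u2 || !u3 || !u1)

3

There are 2^5 = 32 truth assignments over (u1, u2, u3, u4, u5).
Split on u4. With u4 = true, the clauses containing u4 are satisfied and !u4 drops from the rest; 2 of the 2^4 = 16 assignments to the other variables satisfy what remains.
With u4 = false, by the same count on the reduced clause set, 1 assignment works.
(One model: u1=T, u2=F, u3=T, u4=T, u5=T.)
Total: 2 + 1 = 3.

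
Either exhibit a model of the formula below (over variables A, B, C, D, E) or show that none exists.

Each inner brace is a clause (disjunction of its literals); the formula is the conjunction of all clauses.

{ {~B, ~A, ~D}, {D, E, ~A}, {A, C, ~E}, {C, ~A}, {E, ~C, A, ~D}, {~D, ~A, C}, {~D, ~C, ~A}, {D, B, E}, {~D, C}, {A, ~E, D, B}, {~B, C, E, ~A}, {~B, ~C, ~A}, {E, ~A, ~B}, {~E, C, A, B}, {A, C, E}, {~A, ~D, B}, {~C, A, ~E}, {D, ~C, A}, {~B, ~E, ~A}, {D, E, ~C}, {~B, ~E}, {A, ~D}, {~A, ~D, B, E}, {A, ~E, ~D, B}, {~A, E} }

Branch on C: set C = 1.
Branch on D: set D = 0.
Unit clause (A) forces A = 1.
Unit clause (E) forces E = 1.
Unit clause (~B) forces B = 0.
This assignment satisfies each clause.

A ↦ 1,  B ↦ 0,  C ↦ 1,  D ↦ 0,  E ↦ 1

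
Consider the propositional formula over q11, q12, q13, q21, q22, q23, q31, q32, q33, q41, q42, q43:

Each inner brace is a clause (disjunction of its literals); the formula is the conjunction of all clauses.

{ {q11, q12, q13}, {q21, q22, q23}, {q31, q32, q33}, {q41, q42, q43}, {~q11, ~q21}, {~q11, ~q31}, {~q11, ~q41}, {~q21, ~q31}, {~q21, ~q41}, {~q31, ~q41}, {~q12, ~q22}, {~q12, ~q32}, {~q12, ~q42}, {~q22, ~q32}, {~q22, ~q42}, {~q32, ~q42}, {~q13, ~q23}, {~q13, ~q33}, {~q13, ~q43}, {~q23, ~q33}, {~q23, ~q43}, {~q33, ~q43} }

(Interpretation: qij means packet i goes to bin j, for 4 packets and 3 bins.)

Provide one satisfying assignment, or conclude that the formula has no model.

UNSATISFIABLE

Suppose q11 = 0.
Suppose q12 = 1.
Unit clause (~q22) forces q22 = 0.
Unit clause (~q32) forces q32 = 0.
Unit clause (~q42) forces q42 = 0.
Suppose q21 = 1.
Unit clause (~q31) forces q31 = 0.
Unit clause (q33) forces q33 = 1.
Unit clause (~q41) forces q41 = 0.
Unit clause (q43) forces q43 = 1.
But (~q43) is also a unit clause — contradiction.
That branch fails; take q21 = 0 instead.
Unit clause (q23) forces q23 = 1.
Unit clause (~q13) forces q13 = 0.
Unit clause (~q33) forces q33 = 0.
Unit clause (q31) forces q31 = 1.
Unit clause (~q41) forces q41 = 0.
Unit clause (q43) forces q43 = 1.
But (~q43) is also a unit clause — contradiction.
Either choice for q21 ends in contradiction.
That branch fails; take q12 = 0 instead.
Unit clause (q13) forces q13 = 1.
Unit clause (~q23) forces q23 = 0.
Unit clause (~q33) forces q33 = 0.
Unit clause (~q43) forces q43 = 0.
Suppose q21 = 1.
Unit clause (~q31) forces q31 = 0.
Unit clause (q32) forces q32 = 1.
Unit clause (~q41) forces q41 = 0.
Unit clause (q42) forces q42 = 1.
But (~q42) is also a unit clause — contradiction.
That branch fails; take q21 = 0 instead.
Unit clause (q22) forces q22 = 1.
Unit clause (~q32) forces q32 = 0.
Unit clause (q31) forces q31 = 1.
Unit clause (~q41) forces q41 = 0.
Unit clause (q42) forces q42 = 1.
But (~q42) is also a unit clause — contradiction.
Either choice for q21 ends in contradiction.
Either choice for q12 ends in contradiction.
That branch fails; take q11 = 1 instead.
Unit clause (~q21) forces q21 = 0.
Unit clause (~q31) forces q31 = 0.
Unit clause (~q41) forces q41 = 0.
Suppose q22 = 1.
Unit clause (~q12) forces q12 = 0.
Unit clause (~q32) forces q32 = 0.
Unit clause (q33) forces q33 = 1.
Unit clause (~q42) forces q42 = 0.
Unit clause (q43) forces q43 = 1.
But (~q43) is also a unit clause — contradiction.
That branch fails; take q22 = 0 instead.
Unit clause (q23) forces q23 = 1.
Unit clause (~q13) forces q13 = 0.
Unit clause (~q33) forces q33 = 0.
Unit clause (q32) forces q32 = 1.
Unit clause (~q12) forces q12 = 0.
Unit clause (~q42) forces q42 = 0.
Unit clause (q43) forces q43 = 1.
But (~q43) is also a unit clause — contradiction.
Either choice for q22 ends in contradiction.
Either choice for q11 ends in contradiction.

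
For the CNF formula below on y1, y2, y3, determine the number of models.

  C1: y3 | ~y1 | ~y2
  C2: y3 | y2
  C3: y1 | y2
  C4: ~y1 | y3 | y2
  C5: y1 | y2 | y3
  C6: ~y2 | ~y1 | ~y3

3

There are 2^3 = 8 truth assignments over (y1, y2, y3).
Check each against the 6 clauses (columns in the order y1, y2, y3):
  F F F  ✗ fails (y3 | y2)
  F F T  ✗ fails (y1 | y2)
  F T F  ✓ satisfies all
  F T T  ✓ satisfies all
  T F F  ✗ fails (y3 | y2)
  T F T  ✓ satisfies all
  T T F  ✗ fails (y3 | ~y1 | ~y2)
  T T T  ✗ fails (~y2 | ~y1 | ~y3)
3 of the 8 rows are models.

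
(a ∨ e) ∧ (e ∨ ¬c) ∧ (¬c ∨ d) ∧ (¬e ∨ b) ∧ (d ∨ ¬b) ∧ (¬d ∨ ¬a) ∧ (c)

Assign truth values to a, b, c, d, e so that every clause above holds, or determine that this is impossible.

a=False; b=True; c=True; d=True; e=True

From the singleton clause (c), c = True.
From the singleton clause (e), e = True.
From the singleton clause (d), d = True.
From the singleton clause (b), b = True.
From the singleton clause (¬a), a = False.
Every clause now holds.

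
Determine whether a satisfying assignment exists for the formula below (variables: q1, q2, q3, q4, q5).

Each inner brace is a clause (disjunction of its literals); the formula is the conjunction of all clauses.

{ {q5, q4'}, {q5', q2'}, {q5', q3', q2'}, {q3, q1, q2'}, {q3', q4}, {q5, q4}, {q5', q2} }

Suppose q5 = 1.
From the singleton clause (q2'), q2 = 0.
Now (q2) is unsatisfied and unit — conflict.
That branch fails; take q5 = 0 instead.
From the singleton clause (q4'), q4 = 0.
Now (q4) is unsatisfied and unit — conflict.
Neither q5 = 1 nor q5 = 0 works.
No assignment satisfies every clause.

No, unsatisfiable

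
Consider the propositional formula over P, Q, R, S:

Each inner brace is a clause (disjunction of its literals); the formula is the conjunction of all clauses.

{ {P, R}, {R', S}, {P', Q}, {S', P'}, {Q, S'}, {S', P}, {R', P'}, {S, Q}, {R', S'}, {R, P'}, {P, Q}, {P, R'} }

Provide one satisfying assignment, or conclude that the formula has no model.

UNSATISFIABLE

Branch on P: set P = 1.
From the singleton clause (Q), Q = 1.
From the singleton clause (S'), S = 0.
From the singleton clause (R'), R = 0.
That conflicts with the unit clause (R).
That branch fails; take P = 0 instead.
From the singleton clause (R), R = 1.
That conflicts with the unit clause (R').
Either choice for P ends in contradiction.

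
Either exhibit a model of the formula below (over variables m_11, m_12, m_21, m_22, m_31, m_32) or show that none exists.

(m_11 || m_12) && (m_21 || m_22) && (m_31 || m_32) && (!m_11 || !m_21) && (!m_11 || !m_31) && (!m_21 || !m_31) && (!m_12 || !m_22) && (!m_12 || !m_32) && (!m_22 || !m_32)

UNSATISFIABLE

Case m_11 = true:
From the singleton clause (!m_21), m_21 = false.
From the singleton clause (m_22), m_22 = true.
From the singleton clause (!m_31), m_31 = false.
From the singleton clause (m_32), m_32 = true.
Now (!m_32) is unsatisfied and unit — conflict.
That branch fails; take m_11 = false instead.
From the singleton clause (m_12), m_12 = true.
From the singleton clause (!m_22), m_22 = false.
From the singleton clause (m_21), m_21 = true.
From the singleton clause (!m_31), m_31 = false.
From the singleton clause (m_32), m_32 = true.
Now (!m_32) is unsatisfied and unit — conflict.
Either choice for m_11 ends in contradiction.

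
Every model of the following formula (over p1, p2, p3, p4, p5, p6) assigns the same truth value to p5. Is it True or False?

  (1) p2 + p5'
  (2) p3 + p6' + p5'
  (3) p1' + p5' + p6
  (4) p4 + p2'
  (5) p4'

False

Suppose p5 = 1.
The clause (p2) is unit, so p2 = 1.
The clause (p4) is unit, so p4 = 1.
But (p4') is also a unit clause — contradiction.
So every satisfying assignment has p5 = False.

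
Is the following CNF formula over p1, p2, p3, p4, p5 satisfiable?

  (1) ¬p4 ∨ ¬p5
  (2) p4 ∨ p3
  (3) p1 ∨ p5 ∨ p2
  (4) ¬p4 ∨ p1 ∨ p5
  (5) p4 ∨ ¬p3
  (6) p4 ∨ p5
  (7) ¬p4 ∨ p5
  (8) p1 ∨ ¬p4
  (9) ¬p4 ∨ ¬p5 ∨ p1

Branch on p4: set p4 = False.
From the singleton clause (p3), p3 = True.
Now (¬p3) is unsatisfied and unit — conflict.
Undo p4 and try p4 = True.
From the singleton clause (¬p5), p5 = False.
Now (p5) is unsatisfied and unit — conflict.
Neither p4 = True nor p4 = False works.
No assignment satisfies every clause.

No, unsatisfiable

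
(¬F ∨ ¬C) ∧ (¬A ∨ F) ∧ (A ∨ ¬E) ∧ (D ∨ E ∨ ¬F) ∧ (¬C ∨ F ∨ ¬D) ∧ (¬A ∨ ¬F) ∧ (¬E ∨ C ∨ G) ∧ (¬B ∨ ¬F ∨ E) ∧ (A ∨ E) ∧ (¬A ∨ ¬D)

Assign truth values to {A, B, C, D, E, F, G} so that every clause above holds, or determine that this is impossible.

UNSATISFIABLE

Case F = False:
The clause (¬A) is unit, so A = False.
The clause (¬E) is unit, so E = False.
Now (E) is unsatisfied and unit — conflict.
Undo F and try F = True.
The clause (¬C) is unit, so C = False.
The clause (¬A) is unit, so A = False.
The clause (¬E) is unit, so E = False.
Now (E) is unsatisfied and unit — conflict.
Both values of F lead to a conflict.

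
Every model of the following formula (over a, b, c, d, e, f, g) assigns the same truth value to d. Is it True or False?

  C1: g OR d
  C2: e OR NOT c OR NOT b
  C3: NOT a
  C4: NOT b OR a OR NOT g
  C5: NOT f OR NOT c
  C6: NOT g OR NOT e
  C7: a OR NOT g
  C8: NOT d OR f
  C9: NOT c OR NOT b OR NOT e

True

Suppose d = false.
The clause (g) is unit, so g = true.
The clause (NOT a) is unit, so a = false.
That conflicts with the unit clause (a).
So every satisfying assignment has d = True.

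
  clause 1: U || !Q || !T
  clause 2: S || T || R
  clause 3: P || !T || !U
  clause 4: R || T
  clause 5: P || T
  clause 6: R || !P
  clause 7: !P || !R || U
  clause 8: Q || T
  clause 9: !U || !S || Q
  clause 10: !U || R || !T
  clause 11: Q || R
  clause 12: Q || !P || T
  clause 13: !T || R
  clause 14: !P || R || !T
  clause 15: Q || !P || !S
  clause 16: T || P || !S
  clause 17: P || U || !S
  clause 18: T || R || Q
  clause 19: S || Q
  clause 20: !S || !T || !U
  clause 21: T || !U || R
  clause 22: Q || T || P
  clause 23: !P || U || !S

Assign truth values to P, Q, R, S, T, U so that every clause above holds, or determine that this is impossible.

Branch on R: set R = true.
Branch on P: set P = true.
(U) alone gives U = true.
Branch on Q: set Q = true.
Branch on S: set S = false.
No clause remains; T is free.

P: true,  Q: true,  R: true,  S: false,  T: false,  U: true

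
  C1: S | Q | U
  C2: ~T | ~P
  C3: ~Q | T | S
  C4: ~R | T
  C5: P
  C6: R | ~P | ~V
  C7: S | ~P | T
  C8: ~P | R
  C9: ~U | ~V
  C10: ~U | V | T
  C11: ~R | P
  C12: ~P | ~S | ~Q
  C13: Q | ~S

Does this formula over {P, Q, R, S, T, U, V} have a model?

No

Unit clause (P) forces P = 1.
Unit clause (~T) forces T = 0.
Unit clause (~R) forces R = 0.
Now (R) is unsatisfied and unit — conflict.
No assignment satisfies every clause.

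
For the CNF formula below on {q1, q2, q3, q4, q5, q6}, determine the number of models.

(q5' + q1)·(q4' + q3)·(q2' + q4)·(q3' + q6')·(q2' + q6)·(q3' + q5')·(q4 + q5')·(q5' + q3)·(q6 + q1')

There are 2^6 = 64 truth assignments over (q1, q2, q3, q4, q5, q6).
Split on q6. With q6 = 1, the clauses containing q6 are satisfied and q6' drops from the rest; 2 of the 2^5 = 32 assignments to the other variables satisfy what remains.
With q6 = 0, by the same count on the reduced clause set, 3 assignments work.
Total: 2 + 3 = 5.

5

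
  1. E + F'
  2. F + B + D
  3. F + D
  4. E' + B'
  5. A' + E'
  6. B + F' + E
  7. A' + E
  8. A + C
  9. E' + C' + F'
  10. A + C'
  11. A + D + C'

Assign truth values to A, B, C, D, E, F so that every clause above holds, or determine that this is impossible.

Case E = 1:
From the singleton clause (B'), B = 0.
From the singleton clause (A'), A = 0.
From the singleton clause (C), C = 1.
But (C') is also a unit clause — contradiction.
Undo E and try E = 0.
From the singleton clause (F'), F = 0.
From the singleton clause (D), D = 1.
From the singleton clause (A'), A = 0.
From the singleton clause (C), C = 1.
But (C') is also a unit clause — contradiction.
Both values of E lead to a conflict.

UNSATISFIABLE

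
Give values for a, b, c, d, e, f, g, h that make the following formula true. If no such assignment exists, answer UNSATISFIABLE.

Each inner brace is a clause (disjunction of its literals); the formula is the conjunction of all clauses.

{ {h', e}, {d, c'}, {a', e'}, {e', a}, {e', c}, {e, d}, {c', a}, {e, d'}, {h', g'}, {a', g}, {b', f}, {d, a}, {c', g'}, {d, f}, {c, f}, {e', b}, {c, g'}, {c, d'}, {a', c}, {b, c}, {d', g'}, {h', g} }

UNSATISFIABLE

Branch on h: set h = 0.
Branch on d: set d = 1.
Unit clause (e) forces e = 1.
Unit clause (a') forces a = 0.
That conflicts with the unit clause (a).
Backtrack on d: now try d = 0.
Unit clause (c') forces c = 0.
Unit clause (e') forces e = 0.
That conflicts with the unit clause (e).
Neither d = 1 nor d = 0 works.
Backtrack on h: now try h = 1.
Unit clause (e) forces e = 1.
Unit clause (a') forces a = 0.
That conflicts with the unit clause (a).
Neither h = 1 nor h = 0 works.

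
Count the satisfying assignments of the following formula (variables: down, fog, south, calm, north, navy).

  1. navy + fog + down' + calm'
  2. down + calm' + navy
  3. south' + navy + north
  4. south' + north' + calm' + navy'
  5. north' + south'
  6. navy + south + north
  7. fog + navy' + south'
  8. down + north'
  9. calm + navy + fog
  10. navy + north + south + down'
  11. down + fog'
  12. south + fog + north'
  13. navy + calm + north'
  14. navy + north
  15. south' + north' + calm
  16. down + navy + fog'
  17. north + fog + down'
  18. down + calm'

8

There are 2^6 = 64 truth assignments over (down, fog, south, calm, north, navy).
Split on down. With down = 1, the clauses containing down are satisfied and down' drops from the rest; 7 of the 2^5 = 32 assignments to the other variables satisfy what remains.
With down = 0, by the same count on the reduced clause set, 1 assignment works.
(One model: down=F, fog=F, south=F, calm=F, north=F, navy=T.)
Total: 7 + 1 = 8.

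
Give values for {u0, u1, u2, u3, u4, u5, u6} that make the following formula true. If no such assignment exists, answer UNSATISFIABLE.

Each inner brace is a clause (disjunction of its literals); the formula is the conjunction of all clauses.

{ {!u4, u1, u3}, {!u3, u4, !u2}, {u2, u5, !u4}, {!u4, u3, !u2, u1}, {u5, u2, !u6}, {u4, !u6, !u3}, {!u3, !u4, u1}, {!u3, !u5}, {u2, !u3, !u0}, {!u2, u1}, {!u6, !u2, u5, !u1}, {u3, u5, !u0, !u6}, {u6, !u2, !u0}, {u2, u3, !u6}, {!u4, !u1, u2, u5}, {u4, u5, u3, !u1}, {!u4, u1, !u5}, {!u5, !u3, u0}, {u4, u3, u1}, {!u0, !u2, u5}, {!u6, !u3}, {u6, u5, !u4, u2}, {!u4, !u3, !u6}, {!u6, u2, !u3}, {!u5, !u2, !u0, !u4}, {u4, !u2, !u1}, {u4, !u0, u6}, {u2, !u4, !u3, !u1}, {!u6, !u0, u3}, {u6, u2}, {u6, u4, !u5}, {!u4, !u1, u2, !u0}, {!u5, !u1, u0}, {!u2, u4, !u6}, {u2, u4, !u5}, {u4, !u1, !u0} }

Try u3 = false.
Try u4 = true.
From the singleton clause (u1), u1 = true.
Try u2 = true.
Try u6 = false.
From the singleton clause (!u0), u0 = false.
From the singleton clause (!u5), u5 = false.
This assignment satisfies each clause.

u0 ↦ false; u1 ↦ true; u2 ↦ true; u3 ↦ false; u4 ↦ true; u5 ↦ false; u6 ↦ false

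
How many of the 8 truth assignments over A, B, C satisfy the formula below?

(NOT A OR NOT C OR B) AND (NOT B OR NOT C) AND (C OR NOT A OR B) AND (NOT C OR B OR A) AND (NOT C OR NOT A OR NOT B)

There are 2^3 = 8 truth assignments over (A, B, C).
Check each against the 5 clauses (columns in the order A, B, C):
  F F F  ✓ satisfies all
  F F T  ✗ fails (NOT C OR B OR A)
  F T F  ✓ satisfies all
  F T T  ✗ fails (NOT B OR NOT C)
  T F F  ✗ fails (C OR NOT A OR B)
  T F T  ✗ fails (NOT A OR NOT C OR B)
  T T F  ✓ satisfies all
  T T T  ✗ fails (NOT B OR NOT C)
3 of the 8 rows are models.

3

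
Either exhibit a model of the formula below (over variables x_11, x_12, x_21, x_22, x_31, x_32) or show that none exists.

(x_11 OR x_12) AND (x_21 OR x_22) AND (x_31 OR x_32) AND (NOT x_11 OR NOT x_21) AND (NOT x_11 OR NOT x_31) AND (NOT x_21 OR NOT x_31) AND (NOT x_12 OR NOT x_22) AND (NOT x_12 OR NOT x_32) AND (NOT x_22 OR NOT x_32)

UNSATISFIABLE

Suppose x_11 = true.
From the singleton clause (NOT x_21), x_21 = false.
From the singleton clause (x_22), x_22 = true.
From the singleton clause (NOT x_31), x_31 = false.
From the singleton clause (x_32), x_32 = true.
But (NOT x_32) is also a unit clause — contradiction.
Undo x_11 and try x_11 = false.
From the singleton clause (x_12), x_12 = true.
From the singleton clause (NOT x_22), x_22 = false.
From the singleton clause (x_21), x_21 = true.
From the singleton clause (NOT x_31), x_31 = false.
From the singleton clause (x_32), x_32 = true.
But (NOT x_32) is also a unit clause — contradiction.
Both values of x_11 lead to a conflict.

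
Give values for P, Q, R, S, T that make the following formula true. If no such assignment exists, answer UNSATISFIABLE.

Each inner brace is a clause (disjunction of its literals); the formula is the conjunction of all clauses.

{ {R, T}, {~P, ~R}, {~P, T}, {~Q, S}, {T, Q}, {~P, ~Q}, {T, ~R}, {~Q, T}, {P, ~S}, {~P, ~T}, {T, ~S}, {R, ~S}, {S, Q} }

Suppose R = 1.
From the singleton clause (~P), P = 0.
From the singleton clause (T), T = 1.
From the singleton clause (~S), S = 0.
From the singleton clause (~Q), Q = 0.
That conflicts with the unit clause (Q).
Backtrack on R: now try R = 0.
From the singleton clause (T), T = 1.
From the singleton clause (~P), P = 0.
From the singleton clause (~S), S = 0.
From the singleton clause (~Q), Q = 0.
That conflicts with the unit clause (Q).
Neither R = 1 nor R = 0 works.

UNSATISFIABLE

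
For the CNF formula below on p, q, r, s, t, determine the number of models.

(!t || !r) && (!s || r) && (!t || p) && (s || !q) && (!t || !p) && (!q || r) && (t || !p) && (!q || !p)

There are 2^5 = 32 truth assignments over (p, q, r, s, t).
Split on s. With s = true, the clauses containing s are satisfied and !s drops from the rest; 2 of the 2^4 = 16 assignments to the other variables satisfy what remains.
With s = false, by the same count on the reduced clause set, 2 assignments work.
Total: 2 + 2 = 4.

4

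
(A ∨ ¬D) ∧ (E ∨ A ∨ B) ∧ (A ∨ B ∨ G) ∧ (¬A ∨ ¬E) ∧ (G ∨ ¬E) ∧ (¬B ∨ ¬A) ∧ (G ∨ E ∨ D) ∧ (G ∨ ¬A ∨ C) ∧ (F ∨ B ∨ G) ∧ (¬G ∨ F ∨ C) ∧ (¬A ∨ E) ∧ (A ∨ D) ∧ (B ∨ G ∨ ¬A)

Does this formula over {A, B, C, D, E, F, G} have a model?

No

Suppose A = True.
Unit clause (¬E) forces E = False.
Now (E) is unsatisfied and unit — conflict.
That branch fails; take A = False instead.
Unit clause (¬D) forces D = False.
Now (D) is unsatisfied and unit — conflict.
Both values of A lead to a conflict.
No assignment satisfies every clause.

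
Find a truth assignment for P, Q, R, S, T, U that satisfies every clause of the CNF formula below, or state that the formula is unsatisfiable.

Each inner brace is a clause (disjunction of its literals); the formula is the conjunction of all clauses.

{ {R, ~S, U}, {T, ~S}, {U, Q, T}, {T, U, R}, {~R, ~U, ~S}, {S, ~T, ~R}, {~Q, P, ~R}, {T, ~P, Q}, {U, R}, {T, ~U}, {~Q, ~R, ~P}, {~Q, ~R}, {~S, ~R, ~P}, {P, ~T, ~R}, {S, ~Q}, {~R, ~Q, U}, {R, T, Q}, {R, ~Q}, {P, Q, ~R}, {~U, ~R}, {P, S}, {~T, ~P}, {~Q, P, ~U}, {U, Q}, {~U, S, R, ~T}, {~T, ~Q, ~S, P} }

Suppose T = 1.
From the singleton clause (~P), P = 0.
From the singleton clause (~R), R = 0.
From the singleton clause (U), U = 1.
From the singleton clause (~Q), Q = 0.
From the singleton clause (S), S = 1.
All clauses are satisfied.

P: 0,  Q: 0,  R: 0,  S: 1,  T: 1,  U: 1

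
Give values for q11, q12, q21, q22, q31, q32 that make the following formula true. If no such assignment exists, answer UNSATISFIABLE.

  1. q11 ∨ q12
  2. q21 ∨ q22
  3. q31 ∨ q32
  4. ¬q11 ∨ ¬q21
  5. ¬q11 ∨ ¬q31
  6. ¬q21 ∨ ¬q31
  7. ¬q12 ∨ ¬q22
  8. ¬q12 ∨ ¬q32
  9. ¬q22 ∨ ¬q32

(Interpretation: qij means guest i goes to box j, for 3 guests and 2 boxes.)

UNSATISFIABLE

Branch on q11: set q11 = True.
From the singleton clause (¬q21), q21 = False.
From the singleton clause (q22), q22 = True.
From the singleton clause (¬q31), q31 = False.
From the singleton clause (q32), q32 = True.
That conflicts with the unit clause (¬q32).
Backtrack on q11: now try q11 = False.
From the singleton clause (q12), q12 = True.
From the singleton clause (¬q22), q22 = False.
From the singleton clause (q21), q21 = True.
From the singleton clause (¬q31), q31 = False.
From the singleton clause (q32), q32 = True.
That conflicts with the unit clause (¬q32).
Both values of q11 lead to a conflict.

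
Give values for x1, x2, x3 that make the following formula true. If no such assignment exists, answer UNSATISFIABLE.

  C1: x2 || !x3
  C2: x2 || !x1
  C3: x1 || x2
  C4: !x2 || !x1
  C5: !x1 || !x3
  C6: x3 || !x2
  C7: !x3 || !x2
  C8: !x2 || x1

Suppose x2 = true.
Unit clause (!x1) forces x1 = false.
But (x1) is also a unit clause — contradiction.
That branch fails; take x2 = false instead.
Unit clause (!x3) forces x3 = false.
Unit clause (!x1) forces x1 = false.
But (x1) is also a unit clause — contradiction.
Either choice for x2 ends in contradiction.

UNSATISFIABLE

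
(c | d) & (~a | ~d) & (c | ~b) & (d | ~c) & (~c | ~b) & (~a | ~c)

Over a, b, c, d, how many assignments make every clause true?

There are 2^4 = 16 truth assignments over (a, b, c, d).
Split on b. With b = 1, the clauses containing b are satisfied and ~b drops from the rest; 0 of the 2^3 = 8 assignments to the other variables satisfy what remains.
With b = 0, by the same count on the reduced clause set, 2 assignments work.
(One model: a=F, b=F, c=F, d=T.)
Total: 0 + 2 = 2.

2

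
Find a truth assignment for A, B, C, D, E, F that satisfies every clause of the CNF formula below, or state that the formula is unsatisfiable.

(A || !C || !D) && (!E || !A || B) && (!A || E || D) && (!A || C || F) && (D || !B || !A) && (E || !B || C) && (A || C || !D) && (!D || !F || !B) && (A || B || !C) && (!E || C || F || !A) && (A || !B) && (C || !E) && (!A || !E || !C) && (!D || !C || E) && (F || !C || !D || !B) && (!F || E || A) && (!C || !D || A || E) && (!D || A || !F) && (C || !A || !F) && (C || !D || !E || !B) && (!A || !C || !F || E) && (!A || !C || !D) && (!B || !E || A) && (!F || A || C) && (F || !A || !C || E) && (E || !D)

Branch on A: set A = false.
Unit clause (!B) forces B = false.
Unit clause (!C) forces C = false.
Unit clause (!D) forces D = false.
Unit clause (!E) forces E = false.
Unit clause (!F) forces F = false.
Every clause now holds.

A=false,  B=false,  C=false,  D=false,  E=false,  F=false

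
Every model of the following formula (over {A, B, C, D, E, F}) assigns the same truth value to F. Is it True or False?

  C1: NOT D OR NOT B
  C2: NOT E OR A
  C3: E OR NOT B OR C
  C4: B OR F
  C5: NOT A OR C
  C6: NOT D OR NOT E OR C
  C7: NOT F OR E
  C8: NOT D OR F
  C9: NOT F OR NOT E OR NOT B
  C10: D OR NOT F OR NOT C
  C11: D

True

Suppose F = false.
(B) alone gives B = true.
(NOT D) alone gives D = false.
That conflicts with the unit clause (D).
So every satisfying assignment has F = True.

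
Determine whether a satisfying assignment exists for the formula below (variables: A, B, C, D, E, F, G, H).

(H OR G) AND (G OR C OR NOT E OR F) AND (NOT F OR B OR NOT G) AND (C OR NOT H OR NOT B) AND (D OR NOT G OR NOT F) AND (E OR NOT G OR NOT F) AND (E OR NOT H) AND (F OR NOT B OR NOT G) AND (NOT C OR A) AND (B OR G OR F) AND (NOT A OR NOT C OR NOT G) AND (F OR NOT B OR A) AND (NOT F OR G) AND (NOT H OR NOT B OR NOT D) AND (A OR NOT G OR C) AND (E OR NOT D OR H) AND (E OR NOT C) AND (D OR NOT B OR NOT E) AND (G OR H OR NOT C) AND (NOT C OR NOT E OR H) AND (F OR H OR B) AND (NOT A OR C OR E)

Case H = true:
From the singleton clause (E), E = true.
Case C = false:
From the singleton clause (NOT B), B = false.
Case G = true:
From the singleton clause (NOT F), F = false.
From the singleton clause (A), A = true.
Every clause is now satisfied; D is unconstrained.
A satisfying assignment: A ↦ true,  B ↦ false,  C ↦ false,  D ↦ true,  E ↦ true,  F ↦ false,  G ↦ true,  H ↦ true.

Satisfiable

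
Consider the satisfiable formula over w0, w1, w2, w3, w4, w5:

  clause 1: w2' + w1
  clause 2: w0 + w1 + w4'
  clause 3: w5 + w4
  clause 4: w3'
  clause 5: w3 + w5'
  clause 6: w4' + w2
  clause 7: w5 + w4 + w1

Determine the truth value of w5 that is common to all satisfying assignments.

Suppose w5 = 1.
From the singleton clause (w3'), w3 = 0.
Now (w3) is unsatisfied and unit — conflict.
So every satisfying assignment has w5 = False.

False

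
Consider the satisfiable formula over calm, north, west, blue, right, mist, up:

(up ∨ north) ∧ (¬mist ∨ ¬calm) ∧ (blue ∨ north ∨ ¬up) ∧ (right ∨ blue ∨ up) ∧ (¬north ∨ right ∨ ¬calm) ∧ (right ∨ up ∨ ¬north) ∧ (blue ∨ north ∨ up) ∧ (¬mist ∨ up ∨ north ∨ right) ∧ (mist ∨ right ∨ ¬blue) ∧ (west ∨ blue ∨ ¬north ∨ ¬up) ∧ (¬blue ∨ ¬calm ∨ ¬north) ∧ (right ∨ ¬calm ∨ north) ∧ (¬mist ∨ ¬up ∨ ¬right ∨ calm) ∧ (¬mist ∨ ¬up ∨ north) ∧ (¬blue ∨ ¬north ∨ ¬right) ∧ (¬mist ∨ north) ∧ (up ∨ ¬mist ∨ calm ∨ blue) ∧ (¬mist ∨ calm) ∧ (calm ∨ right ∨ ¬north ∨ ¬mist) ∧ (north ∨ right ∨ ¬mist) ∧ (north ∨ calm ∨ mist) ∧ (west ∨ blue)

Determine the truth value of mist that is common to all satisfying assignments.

Suppose mist = True.
The clause (¬calm) is unit, so calm = False.
That conflicts with the unit clause (calm).
So every satisfying assignment has mist = False.

False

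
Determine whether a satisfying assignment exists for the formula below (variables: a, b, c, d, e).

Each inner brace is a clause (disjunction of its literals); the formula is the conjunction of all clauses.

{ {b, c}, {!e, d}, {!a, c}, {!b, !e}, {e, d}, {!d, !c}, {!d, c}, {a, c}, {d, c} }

Unsatisfiable

Try b = true.
Unit clause (!e) forces e = false.
Unit clause (d) forces d = true.
Unit clause (!c) forces c = false.
Now (c) is unsatisfied and unit — conflict.
Backtrack on b: now try b = false.
Unit clause (c) forces c = true.
Unit clause (!d) forces d = false.
Unit clause (!e) forces e = false.
Now (e) is unsatisfied and unit — conflict.
Neither b = true nor b = false works.
No assignment satisfies every clause.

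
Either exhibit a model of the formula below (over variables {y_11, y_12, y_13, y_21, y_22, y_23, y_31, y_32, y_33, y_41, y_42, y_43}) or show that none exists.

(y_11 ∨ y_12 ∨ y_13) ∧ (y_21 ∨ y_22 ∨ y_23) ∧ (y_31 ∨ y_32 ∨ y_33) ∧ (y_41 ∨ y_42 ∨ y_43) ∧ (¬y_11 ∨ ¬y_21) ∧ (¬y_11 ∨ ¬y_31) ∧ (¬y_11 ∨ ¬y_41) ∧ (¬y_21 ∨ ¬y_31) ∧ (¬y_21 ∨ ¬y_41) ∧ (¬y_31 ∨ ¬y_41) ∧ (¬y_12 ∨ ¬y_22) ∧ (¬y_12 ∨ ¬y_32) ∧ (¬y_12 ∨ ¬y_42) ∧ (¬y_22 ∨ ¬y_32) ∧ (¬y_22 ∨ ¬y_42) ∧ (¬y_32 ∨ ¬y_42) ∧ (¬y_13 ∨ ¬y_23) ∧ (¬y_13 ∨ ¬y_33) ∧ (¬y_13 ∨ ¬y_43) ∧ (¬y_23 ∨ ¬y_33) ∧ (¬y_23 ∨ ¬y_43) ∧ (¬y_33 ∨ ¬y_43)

Suppose y_11 = False.
Suppose y_12 = True.
From the singleton clause (¬y_22), y_22 = False.
From the singleton clause (¬y_32), y_32 = False.
From the singleton clause (¬y_42), y_42 = False.
Suppose y_21 = True.
From the singleton clause (¬y_31), y_31 = False.
From the singleton clause (y_33), y_33 = True.
From the singleton clause (¬y_41), y_41 = False.
From the singleton clause (y_43), y_43 = True.
But (¬y_43) is also a unit clause — contradiction.
Backtrack on y_21: now try y_21 = False.
From the singleton clause (y_23), y_23 = True.
From the singleton clause (¬y_13), y_13 = False.
From the singleton clause (¬y_33), y_33 = False.
From the singleton clause (y_31), y_31 = True.
From the singleton clause (¬y_41), y_41 = False.
From the singleton clause (y_43), y_43 = True.
But (¬y_43) is also a unit clause — contradiction.
Both values of y_21 lead to a conflict.
Backtrack on y_12: now try y_12 = False.
From the singleton clause (y_13), y_13 = True.
From the singleton clause (¬y_23), y_23 = False.
From the singleton clause (¬y_33), y_33 = False.
From the singleton clause (¬y_43), y_43 = False.
Suppose y_21 = True.
From the singleton clause (¬y_31), y_31 = False.
From the singleton clause (y_32), y_32 = True.
From the singleton clause (¬y_41), y_41 = False.
From the singleton clause (y_42), y_42 = True.
But (¬y_42) is also a unit clause — contradiction.
Backtrack on y_21: now try y_21 = False.
From the singleton clause (y_22), y_22 = True.
From the singleton clause (¬y_32), y_32 = False.
From the singleton clause (y_31), y_31 = True.
From the singleton clause (¬y_41), y_41 = False.
From the singleton clause (y_42), y_42 = True.
But (¬y_42) is also a unit clause — contradiction.
Both values of y_21 lead to a conflict.
Both values of y_12 lead to a conflict.
Backtrack on y_11: now try y_11 = True.
From the singleton clause (¬y_21), y_21 = False.
From the singleton clause (¬y_31), y_31 = False.
From the singleton clause (¬y_41), y_41 = False.
Suppose y_22 = True.
From the singleton clause (¬y_12), y_12 = False.
From the singleton clause (¬y_32), y_32 = False.
From the singleton clause (y_33), y_33 = True.
From the singleton clause (¬y_42), y_42 = False.
From the singleton clause (y_43), y_43 = True.
But (¬y_43) is also a unit clause — contradiction.
Backtrack on y_22: now try y_22 = False.
From the singleton clause (y_23), y_23 = True.
From the singleton clause (¬y_13), y_13 = False.
From the singleton clause (¬y_33), y_33 = False.
From the singleton clause (y_32), y_32 = True.
From the singleton clause (¬y_12), y_12 = False.
From the singleton clause (¬y_42), y_42 = False.
From the singleton clause (y_43), y_43 = True.
But (¬y_43) is also a unit clause — contradiction.
Both values of y_22 lead to a conflict.
Both values of y_11 lead to a conflict.

UNSATISFIABLE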